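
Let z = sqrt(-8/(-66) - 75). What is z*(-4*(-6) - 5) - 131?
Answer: -131 + 19*I*sqrt(81543)/33 ≈ -131.0 + 164.41*I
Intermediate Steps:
z = I*sqrt(81543)/33 (z = sqrt(-8*(-1/66) - 75) = sqrt(4/33 - 75) = sqrt(-2471/33) = I*sqrt(81543)/33 ≈ 8.6533*I)
z*(-4*(-6) - 5) - 131 = (I*sqrt(81543)/33)*(-4*(-6) - 5) - 131 = (I*sqrt(81543)/33)*(24 - 5) - 131 = (I*sqrt(81543)/33)*19 - 131 = 19*I*sqrt(81543)/33 - 131 = -131 + 19*I*sqrt(81543)/33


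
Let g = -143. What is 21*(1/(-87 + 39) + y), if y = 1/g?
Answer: -1337/2288 ≈ -0.58435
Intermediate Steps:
y = -1/143 (y = 1/(-143) = -1/143 ≈ -0.0069930)
21*(1/(-87 + 39) + y) = 21*(1/(-87 + 39) - 1/143) = 21*(1/(-48) - 1/143) = 21*(-1/48 - 1/143) = 21*(-191/6864) = -1337/2288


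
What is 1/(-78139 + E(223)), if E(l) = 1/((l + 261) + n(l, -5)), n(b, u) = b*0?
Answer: -484/37819275 ≈ -1.2798e-5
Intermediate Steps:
n(b, u) = 0
E(l) = 1/(261 + l) (E(l) = 1/((l + 261) + 0) = 1/((261 + l) + 0) = 1/(261 + l))
1/(-78139 + E(223)) = 1/(-78139 + 1/(261 + 223)) = 1/(-78139 + 1/484) = 1/(-37819275/484) = -484/37819275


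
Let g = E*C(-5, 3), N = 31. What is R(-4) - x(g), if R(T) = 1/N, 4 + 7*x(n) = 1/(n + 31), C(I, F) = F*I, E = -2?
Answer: 7960/13237 ≈ 0.60135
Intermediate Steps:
g = 30 (g = -6*(-5) = -2*(-15) = 30)
x(n) = -4/7 + 1/(7*(31 + n)) (x(n) = -4/7 + 1/(7*(n + 31)) = -4/7 + 1/(7*(31 + n)))
R(T) = 1/31
R(-4) - x(g) = 1/31 - (-123 - 4*30)/(7*(31 + 30)) = 1/31 - (-123 - 120)/(7*61) = 1/31 - (-243)/(7*61) = 1/31 - 1*(-243/427) = 1/31 + 243/427 = 7960/13237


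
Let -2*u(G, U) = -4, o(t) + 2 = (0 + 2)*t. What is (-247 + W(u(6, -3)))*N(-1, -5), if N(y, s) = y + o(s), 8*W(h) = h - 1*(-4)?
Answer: 12805/4 ≈ 3201.3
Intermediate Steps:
o(t) = -2 + 2*t (o(t) = -2 + (0 + 2)*t = -2 + 2*t)
u(G, U) = 2 (u(G, U) = -½*(-4) = 2)
W(h) = ½ + h/8 (W(h) = (h - 1*(-4))/8 = (h + 4)/8 = (4 + h)/8 = ½ + h/8)
N(y, s) = -2 + y + 2*s (N(y, s) = y + (-2 + 2*s) = -2 + y + 2*s)
(-247 + W(u(6, -3)))*N(-1, -5) = (-247 + (½ + (⅛)*2))*(-2 - 1 + 2*(-5)) = (-247 + (½ + ¼))*(-2 - 1 - 10) = (-247 + ¾)*(-13) = -985/4*(-13) = 12805/4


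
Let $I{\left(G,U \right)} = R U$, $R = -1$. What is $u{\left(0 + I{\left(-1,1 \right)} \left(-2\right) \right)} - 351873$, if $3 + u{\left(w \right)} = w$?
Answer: $-351874$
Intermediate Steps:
$I{\left(G,U \right)} = - U$
$u{\left(w \right)} = -3 + w$
$u{\left(0 + I{\left(-1,1 \right)} \left(-2\right) \right)} - 351873 = \left(-3 + \left(0 + \left(-1\right) 1 \left(-2\right)\right)\right) - 351873 = \left(-3 + \left(0 - -2\right)\right) - 351873 = \left(-3 + \left(0 + 2\right)\right) - 351873 = \left(-3 + 2\right) - 351873 = -1 - 351873 = -351874$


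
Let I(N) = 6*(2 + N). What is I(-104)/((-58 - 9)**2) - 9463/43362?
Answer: -69016951/194652018 ≈ -0.35457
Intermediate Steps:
I(N) = 12 + 6*N
I(-104)/((-58 - 9)**2) - 9463/43362 = (12 + 6*(-104))/((-58 - 9)**2) - 9463/43362 = (12 - 624)/((-67)**2) - 9463*1/43362 = -612/4489 - 9463/43362 = -69016951/194652018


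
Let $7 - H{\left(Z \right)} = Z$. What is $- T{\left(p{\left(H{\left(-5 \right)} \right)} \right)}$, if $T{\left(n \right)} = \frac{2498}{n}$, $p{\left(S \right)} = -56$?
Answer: $\frac{1249}{28} \approx 44.607$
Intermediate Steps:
$H{\left(Z \right)} = 7 - Z$
$- T{\left(p{\left(H{\left(-5 \right)} \right)} \right)} = - \frac{2498}{-56} = - \frac{2498 \left(-1\right)}{56} = \left(-1\right) \left(- \frac{1249}{28}\right) = \frac{1249}{28}$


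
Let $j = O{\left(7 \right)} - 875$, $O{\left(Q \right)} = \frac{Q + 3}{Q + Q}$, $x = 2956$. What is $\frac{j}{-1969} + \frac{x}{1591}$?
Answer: $\frac{50479468}{21928753} \approx 2.302$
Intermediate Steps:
$O{\left(Q \right)} = \frac{3 + Q}{2 Q}$
$j = - \frac{6120}{7}$ ($j = \frac{3 + 7}{2 \cdot 7} - 875 = \frac{1}{2} \cdot \frac{1}{7} \cdot 10 - 875 = \frac{5}{7} - 875 = - \frac{6120}{7} \approx -874.29$)
$\frac{j}{-1969} + \frac{x}{1591} = - \frac{6120}{7 \left(-1969\right)} + \frac{2956}{1591} = \left(- \frac{6120}{7}\right) \left(- \frac{1}{1969}\right) + 2956 \cdot \frac{1}{1591} = \frac{6120}{13783} + \frac{2956}{1591} = \frac{50479468}{21928753}$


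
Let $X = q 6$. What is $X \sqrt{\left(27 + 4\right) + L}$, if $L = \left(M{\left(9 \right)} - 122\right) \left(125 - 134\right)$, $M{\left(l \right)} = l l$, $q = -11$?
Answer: $-1320$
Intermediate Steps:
$M{\left(l \right)} = l^{2}$
$X = -66$ ($X = \left(-11\right) 6 = -66$)
$L = 369$ ($L = \left(9^{2} - 122\right) \left(125 - 134\right) = \left(81 - 122\right) \left(-9\right) = \left(-41\right) \left(-9\right) = 369$)
$X \sqrt{\left(27 + 4\right) + L} = - 66 \sqrt{\left(27 + 4\right) + 369} = - 66 \sqrt{31 + 369} = - 66 \sqrt{400} = \left(-66\right) 20 = -1320$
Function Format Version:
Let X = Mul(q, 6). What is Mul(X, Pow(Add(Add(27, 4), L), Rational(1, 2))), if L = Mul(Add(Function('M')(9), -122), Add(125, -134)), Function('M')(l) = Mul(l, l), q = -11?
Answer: -1320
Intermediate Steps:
Function('M')(l) = Pow(l, 2)
X = -66 (X = Mul(-11, 6) = -66)
L = 369 (L = Mul(Add(Pow(9, 2), -122), Add(125, -134)) = Mul(Add(81, -122), -9) = Mul(-41, -9) = 369)
Mul(X, Pow(Add(Add(27, 4), L), Rational(1, 2))) = Mul(-66, Pow(Add(Add(27, 4), 369), Rational(1, 2))) = Mul(-66, Pow(Add(31, 369), Rational(1, 2))) = Mul(-66, Pow(400, Rational(1, 2))) = Mul(-66, 20) = -1320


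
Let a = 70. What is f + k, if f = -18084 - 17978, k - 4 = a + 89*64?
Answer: -30292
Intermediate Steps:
k = 5770 (k = 4 + (70 + 89*64) = 4 + (70 + 5696) = 4 + 5766 = 5770)
f = -36062
f + k = -36062 + 5770 = -30292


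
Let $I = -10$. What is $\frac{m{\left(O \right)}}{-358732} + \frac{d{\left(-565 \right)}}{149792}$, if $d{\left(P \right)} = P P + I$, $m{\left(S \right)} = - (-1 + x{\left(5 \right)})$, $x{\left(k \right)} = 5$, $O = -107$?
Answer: $\frac{923493827}{433348256} \approx 2.1311$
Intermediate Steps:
$m{\left(S \right)} = -4$ ($m{\left(S \right)} = - (-1 + 5) = \left(-1\right) 4 = -4$)
$d{\left(P \right)} = -10 + P^{2}$ ($d{\left(P \right)} = P P - 10 = P^{2} - 10 = -10 + P^{2}$)
$\frac{m{\left(O \right)}}{-358732} + \frac{d{\left(-565 \right)}}{149792} = - \frac{4}{-358732} + \frac{-10 + \left(-565\right)^{2}}{149792} = \left(-4\right) \left(- \frac{1}{358732}\right) + \left(-10 + 319225\right) \frac{1}{149792} = \frac{1}{89683} + 319215 \cdot \frac{1}{149792} = \frac{1}{89683} + \frac{319215}{149792} = \frac{923493827}{433348256}$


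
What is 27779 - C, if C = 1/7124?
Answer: 197897595/7124 ≈ 27779.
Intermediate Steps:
C = 1/7124 ≈ 0.00014037
27779 - C = 27779 - 1*1/7124 = 27779 - 1/7124 = 197897595/7124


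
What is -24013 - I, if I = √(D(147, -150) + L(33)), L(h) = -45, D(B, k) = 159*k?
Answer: -24013 - 9*I*√295 ≈ -24013.0 - 154.58*I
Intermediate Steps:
I = 9*I*√295 (I = √(159*(-150) - 45) = √(-23850 - 45) = √(-23895) = 9*I*√295 ≈ 154.58*I)
-24013 - I = -24013 - 9*I*√295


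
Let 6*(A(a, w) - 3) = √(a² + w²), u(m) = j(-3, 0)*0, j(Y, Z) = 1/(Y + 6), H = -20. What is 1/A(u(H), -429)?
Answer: 2/149 ≈ 0.013423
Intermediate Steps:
j(Y, Z) = 1/(6 + Y)
u(m) = 0 (u(m) = 0/(6 - 3) = 0/3 = (⅓)*0 = 0)
A(a, w) = 3 + √(a² + w²)/6
1/A(u(H), -429) = 1/(3 + √(0² + (-429)²)/6) = 1/(3 + √(0 + 184041)/6) = 1/(3 + √184041/6) = 1/(3 + (⅙)*429) = 1/(3 + 143/2) = 1/(149/2) = 2/149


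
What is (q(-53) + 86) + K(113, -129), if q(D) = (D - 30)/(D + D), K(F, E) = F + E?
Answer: 7503/106 ≈ 70.783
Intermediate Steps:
K(F, E) = E + F
q(D) = (-30 + D)/(2*D) (q(D) = (-30 + D)/((2*D)) = (-30 + D)*(1/(2*D)) = (-30 + D)/(2*D))
(q(-53) + 86) + K(113, -129) = ((½)*(-30 - 53)/(-53) + 86) + (-129 + 113) = ((½)*(-1/53)*(-83) + 86) - 16 = (83/106 + 86) - 16 = 9199/106 - 16 = 7503/106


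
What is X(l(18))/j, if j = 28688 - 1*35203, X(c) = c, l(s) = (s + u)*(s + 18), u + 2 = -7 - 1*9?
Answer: 0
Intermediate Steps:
u = -18 (u = -2 + (-7 - 1*9) = -2 + (-7 - 9) = -2 - 16 = -18)
l(s) = (-18 + s)*(18 + s) (l(s) = (s - 18)*(s + 18) = (-18 + s)*(18 + s))
j = -6515 (j = 28688 - 35203 = -6515)
X(l(18))/j = (-324 + 18**2)/(-6515) = (-324 + 324)*(-1/6515) = 0*(-1/6515) = 0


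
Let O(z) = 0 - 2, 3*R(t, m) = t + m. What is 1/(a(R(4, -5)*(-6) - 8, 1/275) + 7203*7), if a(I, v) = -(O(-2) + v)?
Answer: 275/13866324 ≈ 1.9832e-5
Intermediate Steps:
R(t, m) = m/3 + t/3 (R(t, m) = (t + m)/3 = (m + t)/3 = m/3 + t/3)
O(z) = -2
a(I, v) = 2 - v (a(I, v) = -(-2 + v) = 2 - v)
1/(a(R(4, -5)*(-6) - 8, 1/275) + 7203*7) = 1/((2 - 1/275) + 7203*7) = 1/((2 - 1*1/275) + 50421) = 1/((2 - 1/275) + 50421) = 1/(549/275 + 50421) = 1/(13866324/275) = 275/13866324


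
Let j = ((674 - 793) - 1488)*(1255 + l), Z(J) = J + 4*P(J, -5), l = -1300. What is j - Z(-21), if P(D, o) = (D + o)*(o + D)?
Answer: 69632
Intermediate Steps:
P(D, o) = (D + o)**2 (P(D, o) = (D + o)*(D + o) = (D + o)**2)
Z(J) = J + 4*(-5 + J)**2 (Z(J) = J + 4*(J - 5)**2 = J + 4*(-5 + J)**2)
j = 72315 (j = ((674 - 793) - 1488)*(1255 - 1300) = (-119 - 1488)*(-45) = -1607*(-45) = 72315)
j - Z(-21) = 72315 - (-21 + 4*(-5 - 21)**2) = 72315 - (-21 + 4*(-26)**2) = 72315 - (-21 + 4*676) = 72315 - (-21 + 2704) = 72315 - 1*2683 = 72315 - 2683 = 69632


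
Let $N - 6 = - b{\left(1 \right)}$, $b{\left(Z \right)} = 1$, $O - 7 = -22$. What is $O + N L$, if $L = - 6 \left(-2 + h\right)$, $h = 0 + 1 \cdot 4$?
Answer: $-75$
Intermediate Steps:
$O = -15$ ($O = 7 - 22 = -15$)
$N = 5$ ($N = 6 - 1 = 5$)
$h = 4$ ($h = 0 + 4 = 4$)
$L = -12$ ($L = - 6 \left(-2 + 4\right) = \left(-6\right) 2 = -12$)
$O + N L = -15 + 5 \left(-12\right) = -15 - 60 = -75$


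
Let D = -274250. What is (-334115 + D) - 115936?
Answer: -724301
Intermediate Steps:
(-334115 + D) - 115936 = (-334115 - 274250) - 115936 = -608365 - 115936 = -724301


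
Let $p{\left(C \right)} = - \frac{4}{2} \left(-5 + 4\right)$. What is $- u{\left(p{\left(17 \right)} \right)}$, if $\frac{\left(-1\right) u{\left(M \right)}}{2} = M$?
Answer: $4$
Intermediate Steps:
$p{\left(C \right)} = 2$ ($p{\left(C \right)} = \left(-4\right) \frac{1}{2} \left(-1\right) = \left(-2\right) \left(-1\right) = 2$)
$u{\left(M \right)} = - 2 M$
$- u{\left(p{\left(17 \right)} \right)} = - \left(-2\right) 2 = \left(-1\right) \left(-4\right) = 4$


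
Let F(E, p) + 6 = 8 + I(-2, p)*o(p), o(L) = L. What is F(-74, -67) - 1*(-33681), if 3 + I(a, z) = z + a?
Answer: 38507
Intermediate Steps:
I(a, z) = -3 + a + z (I(a, z) = -3 + (z + a) = -3 + (a + z) = -3 + a + z)
F(E, p) = 2 + p*(-5 + p) (F(E, p) = -6 + (8 + (-3 - 2 + p)*p) = -6 + (8 + (-5 + p)*p) = -6 + (8 + p*(-5 + p)) = 2 + p*(-5 + p))
F(-74, -67) - 1*(-33681) = (2 - 67*(-5 - 67)) - 1*(-33681) = (2 - 67*(-72)) + 33681 = (2 + 4824) + 33681 = 4826 + 33681 = 38507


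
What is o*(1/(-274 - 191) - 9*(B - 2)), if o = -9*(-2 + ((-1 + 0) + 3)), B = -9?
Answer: 0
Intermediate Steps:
o = 0 (o = -9*(-2 + (-1 + 3)) = -9*(-2 + 2) = -9*0 = 0)
o*(1/(-274 - 191) - 9*(B - 2)) = 0*(1/(-274 - 191) - 9*(-9 - 2)) = 0*(1/(-465) - 9*(-11)) = 0*(-1/465 + 99) = 0*(46034/465) = 0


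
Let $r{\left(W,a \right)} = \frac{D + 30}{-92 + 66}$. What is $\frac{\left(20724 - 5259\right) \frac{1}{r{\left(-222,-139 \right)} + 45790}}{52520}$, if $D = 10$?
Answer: $\frac{3093}{480962000} \approx 6.4309 \cdot 10^{-6}$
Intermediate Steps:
$r{\left(W,a \right)} = - \frac{20}{13}$ ($r{\left(W,a \right)} = \frac{10 + 30}{-92 + 66} = \frac{40}{-26} = 40 \left(- \frac{1}{26}\right) = - \frac{20}{13}$)
$\frac{\left(20724 - 5259\right) \frac{1}{r{\left(-222,-139 \right)} + 45790}}{52520} = \frac{\left(20724 - 5259\right) \frac{1}{- \frac{20}{13} + 45790}}{52520} = \frac{15465}{\frac{595250}{13}} \cdot \frac{1}{52520} = 15465 \cdot \frac{13}{595250} \cdot \frac{1}{52520} = \frac{40209}{119050} \cdot \frac{1}{52520} = \frac{3093}{480962000}$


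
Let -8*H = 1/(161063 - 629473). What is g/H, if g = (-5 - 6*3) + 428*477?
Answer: 764943508240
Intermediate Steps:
g = 204133 (g = (-5 - 18) + 204156 = -23 + 204156 = 204133)
H = 1/3747280 (H = -1/(8*(161063 - 629473)) = -⅛/(-468410) = -⅛*(-1/468410) = 1/3747280 ≈ 2.6686e-7)
g/H = 204133/(1/3747280) = 204133*3747280 = 764943508240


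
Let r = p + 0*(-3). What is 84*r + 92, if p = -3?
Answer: -160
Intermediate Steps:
r = -3 (r = -3 + 0*(-3) = -3 + 0 = -3)
84*r + 92 = 84*(-3) + 92 = -252 + 92 = -160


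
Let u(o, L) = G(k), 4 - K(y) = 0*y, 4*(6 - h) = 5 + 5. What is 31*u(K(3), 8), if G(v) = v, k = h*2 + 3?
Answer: 310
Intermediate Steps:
h = 7/2 (h = 6 - (5 + 5)/4 = 6 - ¼*10 = 6 - 5/2 = 7/2 ≈ 3.5000)
k = 10 (k = (7/2)*2 + 3 = 7 + 3 = 10)
K(y) = 4 (K(y) = 4 - 0*y = 4 - 1*0 = 4 + 0 = 4)
u(o, L) = 10
31*u(K(3), 8) = 31*10 = 310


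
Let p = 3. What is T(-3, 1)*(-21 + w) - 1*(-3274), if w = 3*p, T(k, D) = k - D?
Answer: 3322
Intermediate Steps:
w = 9 (w = 3*3 = 9)
T(-3, 1)*(-21 + w) - 1*(-3274) = (-3 - 1*1)*(-21 + 9) - 1*(-3274) = (-3 - 1)*(-12) + 3274 = -4*(-12) + 3274 = 48 + 3274 = 3322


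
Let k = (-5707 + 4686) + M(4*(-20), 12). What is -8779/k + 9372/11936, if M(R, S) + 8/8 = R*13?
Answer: 15513901/3076504 ≈ 5.0427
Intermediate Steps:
M(R, S) = -1 + 13*R (M(R, S) = -1 + R*13 = -1 + 13*R)
k = -2062 (k = (-5707 + 4686) + (-1 + 13*(4*(-20))) = -1021 + (-1 + 13*(-80)) = -1021 + (-1 - 1040) = -1021 - 1041 = -2062)
-8779/k + 9372/11936 = -8779/(-2062) + 9372/11936 = -8779*(-1/2062) + 9372*(1/11936) = 8779/2062 + 2343/2984 = 15513901/3076504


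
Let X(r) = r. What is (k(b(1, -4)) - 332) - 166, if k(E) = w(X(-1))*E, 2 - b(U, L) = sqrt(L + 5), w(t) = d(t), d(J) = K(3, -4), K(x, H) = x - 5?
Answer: -500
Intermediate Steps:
K(x, H) = -5 + x
d(J) = -2 (d(J) = -5 + 3 = -2)
w(t) = -2
b(U, L) = 2 - sqrt(5 + L) (b(U, L) = 2 - sqrt(L + 5) = 2 - sqrt(5 + L))
k(E) = -2*E
(k(b(1, -4)) - 332) - 166 = (-2*(2 - sqrt(5 - 4)) - 332) - 166 = (-2*(2 - sqrt(1)) - 332) - 166 = (-2*(2 - 1*1) - 332) - 166 = (-2*(2 - 1) - 332) - 166 = (-2*1 - 332) - 166 = (-2 - 332) - 166 = -334 - 166 = -500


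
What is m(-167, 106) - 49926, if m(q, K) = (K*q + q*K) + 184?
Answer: -85146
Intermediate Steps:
m(q, K) = 184 + 2*K*q (m(q, K) = (K*q + K*q) + 184 = 2*K*q + 184 = 184 + 2*K*q)
m(-167, 106) - 49926 = (184 + 2*106*(-167)) - 49926 = (184 - 35404) - 49926 = -35220 - 49926 = -85146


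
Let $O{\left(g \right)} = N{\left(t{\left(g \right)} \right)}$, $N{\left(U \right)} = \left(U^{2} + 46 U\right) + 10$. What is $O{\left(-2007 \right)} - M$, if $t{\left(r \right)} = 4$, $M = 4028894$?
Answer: $-4028684$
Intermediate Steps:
$N{\left(U \right)} = 10 + U^{2} + 46 U$
$O{\left(g \right)} = 210$ ($O{\left(g \right)} = 10 + 4^{2} + 46 \cdot 4 = 10 + 16 + 184 = 210$)
$O{\left(-2007 \right)} - M = 210 - 4028894 = -4028684$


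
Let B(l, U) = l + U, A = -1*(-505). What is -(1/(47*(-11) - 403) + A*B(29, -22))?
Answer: -3252199/920 ≈ -3535.0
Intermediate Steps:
A = 505
B(l, U) = U + l
-(1/(47*(-11) - 403) + A*B(29, -22)) = -(1/(47*(-11) - 403) + 505*(-22 + 29)) = -(1/(-517 - 403) + 505*7) = -(1/(-920) + 3535) = -(-1/920 + 3535) = -1*3252199/920 = -3252199/920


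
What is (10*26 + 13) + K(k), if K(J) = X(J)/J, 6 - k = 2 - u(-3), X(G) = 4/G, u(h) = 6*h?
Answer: 13378/49 ≈ 273.02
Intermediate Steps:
k = -14 (k = 6 - (2 - 6*(-3)) = 6 - (2 - 1*(-18)) = 6 - (2 + 18) = 6 - 1*20 = 6 - 20 = -14)
K(J) = 4/J**2 (K(J) = (4/J)/J = 4/J**2)
(10*26 + 13) + K(k) = (10*26 + 13) + 4/(-14)**2 = (260 + 13) + 4*(1/196) = 273 + 1/49 = 13378/49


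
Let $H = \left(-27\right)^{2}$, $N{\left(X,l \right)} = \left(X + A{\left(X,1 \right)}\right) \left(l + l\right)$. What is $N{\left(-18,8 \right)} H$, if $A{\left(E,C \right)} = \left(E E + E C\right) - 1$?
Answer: $3347568$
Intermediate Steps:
$A{\left(E,C \right)} = -1 + E^{2} + C E$ ($A{\left(E,C \right)} = \left(E^{2} + C E\right) - 1 = -1 + E^{2} + C E$)
$N{\left(X,l \right)} = 2 l \left(-1 + X^{2} + 2 X\right)$ ($N{\left(X,l \right)} = \left(X + \left(-1 + X^{2} + 1 X\right)\right) \left(l + l\right) = \left(X + \left(-1 + X^{2} + X\right)\right) 2 l = \left(X + \left(-1 + X + X^{2}\right)\right) 2 l = \left(-1 + X^{2} + 2 X\right) 2 l = 2 l \left(-1 + X^{2} + 2 X\right)$)
$H = 729$
$N{\left(-18,8 \right)} H = 2 \cdot 8 \left(-1 + \left(-18\right)^{2} + 2 \left(-18\right)\right) 729 = 2 \cdot 8 \left(-1 + 324 - 36\right) 729 = 2 \cdot 8 \cdot 287 \cdot 729 = 4592 \cdot 729 = 3347568$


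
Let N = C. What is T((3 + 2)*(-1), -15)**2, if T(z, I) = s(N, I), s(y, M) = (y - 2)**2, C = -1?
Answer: 81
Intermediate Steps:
N = -1
s(y, M) = (-2 + y)**2
T(z, I) = 9 (T(z, I) = (-2 - 1)**2 = (-3)**2 = 9)
T((3 + 2)*(-1), -15)**2 = 9**2 = 81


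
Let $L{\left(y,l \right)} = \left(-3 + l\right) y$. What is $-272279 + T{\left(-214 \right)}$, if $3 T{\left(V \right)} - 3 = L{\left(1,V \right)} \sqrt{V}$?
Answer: $-272278 - \frac{217 i \sqrt{214}}{3} \approx -2.7228 \cdot 10^{5} - 1058.1 i$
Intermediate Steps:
$L{\left(y,l \right)} = y \left(-3 + l\right)$
$T{\left(V \right)} = 1 + \frac{\sqrt{V} \left(-3 + V\right)}{3}$ ($T{\left(V \right)} = 1 + \frac{1 \left(-3 + V\right) \sqrt{V}}{3} = 1 + \frac{\left(-3 + V\right) \sqrt{V}}{3} = 1 + \frac{\sqrt{V} \left(-3 + V\right)}{3}$)
$-272279 + T{\left(-214 \right)} = -272279 + \left(1 + \frac{\sqrt{-214} \left(-3 - 214\right)}{3}\right) = -272279 + \left(1 + \frac{1}{3} i \sqrt{214} \left(-217\right)\right) = -272279 + \left(1 - \frac{217 i \sqrt{214}}{3}\right) = -272278 - \frac{217 i \sqrt{214}}{3}$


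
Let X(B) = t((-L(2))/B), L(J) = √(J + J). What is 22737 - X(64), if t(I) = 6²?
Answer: 22701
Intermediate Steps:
L(J) = √2*√J (L(J) = √(2*J) = √2*√J)
t(I) = 36
X(B) = 36
22737 - X(64) = 22737 - 1*36 = 22737 - 36 = 22701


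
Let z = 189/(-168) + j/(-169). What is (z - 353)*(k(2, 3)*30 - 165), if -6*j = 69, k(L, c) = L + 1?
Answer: 35901375/1352 ≈ 26554.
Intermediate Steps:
k(L, c) = 1 + L
j = -23/2 (j = -1/6*69 = -23/2 ≈ -11.500)
z = -1429/1352 (z = 189/(-168) - 23/2/(-169) = 189*(-1/168) - 23/2*(-1/169) = -9/8 + 23/338 = -1429/1352 ≈ -1.0570)
(z - 353)*(k(2, 3)*30 - 165) = (-1429/1352 - 353)*((1 + 2)*30 - 165) = -478685*(3*30 - 165)/1352 = -478685*(90 - 165)/1352 = -478685/1352*(-75) = 35901375/1352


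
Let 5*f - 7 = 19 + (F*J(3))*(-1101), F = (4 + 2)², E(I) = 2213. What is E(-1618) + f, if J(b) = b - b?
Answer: 11091/5 ≈ 2218.2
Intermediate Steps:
J(b) = 0
F = 36 (F = 6² = 36)
f = 26/5 (f = 7/5 + (19 + (36*0)*(-1101))/5 = 7/5 + (19 + 0*(-1101))/5 = 7/5 + (19 + 0)/5 = 7/5 + (⅕)*19 = 7/5 + 19/5 = 26/5 ≈ 5.2000)
E(-1618) + f = 2213 + 26/5 = 11091/5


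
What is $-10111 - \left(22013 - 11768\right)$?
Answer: $-20356$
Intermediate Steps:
$-10111 - \left(22013 - 11768\right) = -10111 - 10245 = -20356$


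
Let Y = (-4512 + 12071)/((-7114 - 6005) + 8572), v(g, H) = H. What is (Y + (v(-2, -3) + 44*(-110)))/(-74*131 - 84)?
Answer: 11014340/22230283 ≈ 0.49547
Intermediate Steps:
Y = -7559/4547 (Y = 7559/(-13119 + 8572) = 7559/(-4547) = 7559*(-1/4547) = -7559/4547 ≈ -1.6624)
(Y + (v(-2, -3) + 44*(-110)))/(-74*131 - 84) = (-7559/4547 + (-3 + 44*(-110)))/(-74*131 - 84) = (-7559/4547 + (-3 - 4840))/(-9694 - 84) = (-7559/4547 - 4843)/(-9778) = -22028680/4547*(-1/9778) = 11014340/22230283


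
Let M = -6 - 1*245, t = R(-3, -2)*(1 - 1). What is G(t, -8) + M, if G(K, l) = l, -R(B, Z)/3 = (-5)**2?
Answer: -259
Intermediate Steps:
R(B, Z) = -75 (R(B, Z) = -3*(-5)**2 = -3*25 = -75)
t = 0 (t = -75*(1 - 1) = -75*0 = 0)
M = -251 (M = -6 - 245 = -251)
G(t, -8) + M = -8 - 251 = -259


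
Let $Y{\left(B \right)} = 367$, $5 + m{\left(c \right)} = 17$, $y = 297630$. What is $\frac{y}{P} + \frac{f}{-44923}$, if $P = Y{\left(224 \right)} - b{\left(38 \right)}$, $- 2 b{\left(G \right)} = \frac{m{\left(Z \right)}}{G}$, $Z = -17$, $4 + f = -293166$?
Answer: $\frac{128041685615}{156691424} \approx 817.16$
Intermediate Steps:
$f = -293170$ ($f = -4 - 293166 = -293170$)
$m{\left(c \right)} = 12$ ($m{\left(c \right)} = -5 + 17 = 12$)
$b{\left(G \right)} = - \frac{6}{G}$ ($b{\left(G \right)} = - \frac{12 \frac{1}{G}}{2} = - \frac{6}{G}$)
$P = \frac{6976}{19}$ ($P = 367 - - \frac{6}{38} = 367 - \left(-6\right) \frac{1}{38} = 367 - - \frac{3}{19} = 367 + \frac{3}{19} = \frac{6976}{19} \approx 367.16$)
$\frac{y}{P} + \frac{f}{-44923} = \frac{297630}{\frac{6976}{19}} - \frac{293170}{-44923} = 297630 \cdot \frac{19}{6976} - - \frac{293170}{44923} = \frac{2827485}{3488} + \frac{293170}{44923} = \frac{128041685615}{156691424}$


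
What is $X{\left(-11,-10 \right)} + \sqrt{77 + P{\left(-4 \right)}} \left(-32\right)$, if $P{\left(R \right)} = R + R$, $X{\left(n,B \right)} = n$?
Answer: $-11 - 32 \sqrt{69} \approx -276.81$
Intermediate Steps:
$P{\left(R \right)} = 2 R$
$X{\left(-11,-10 \right)} + \sqrt{77 + P{\left(-4 \right)}} \left(-32\right) = -11 + \sqrt{77 + 2 \left(-4\right)} \left(-32\right) = -11 + \sqrt{77 - 8} \left(-32\right) = -11 + \sqrt{69} \left(-32\right) = -11 - 32 \sqrt{69}$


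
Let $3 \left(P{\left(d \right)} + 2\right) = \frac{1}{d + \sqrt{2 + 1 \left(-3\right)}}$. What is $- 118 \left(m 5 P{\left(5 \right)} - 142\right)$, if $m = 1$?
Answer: $\frac{698029}{39} + \frac{295 i}{39} \approx 17898.0 + 7.5641 i$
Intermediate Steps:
$P{\left(d \right)} = -2 + \frac{1}{3 \left(i + d\right)}$ ($P{\left(d \right)} = -2 + \frac{1}{3 \left(d + \sqrt{2 + 1 \left(-3\right)}\right)} = -2 + \frac{1}{3 \left(d + \sqrt{2 - 3}\right)} = -2 + \frac{1}{3 \left(d + \sqrt{-1}\right)} = -2 + \frac{1}{3 \left(d + i\right)} = -2 + \frac{1}{3 \left(i + d\right)}$)
$- 118 \left(m 5 P{\left(5 \right)} - 142\right) = - 118 \left(1 \cdot 5 \frac{\frac{1}{3} - 2 i - 10}{i + 5} - 142\right) = - 118 \left(5 \frac{\frac{1}{3} - 2 i - 10}{5 + i} - 142\right) = - 118 \left(5 \frac{5 - i}{26} \left(- \frac{29}{3} - 2 i\right) - 142\right) = - 118 \left(5 \frac{\left(5 - i\right) \left(- \frac{29}{3} - 2 i\right)}{26} - 142\right) = - 118 \left(\frac{5 \left(5 - i\right) \left(- \frac{29}{3} - 2 i\right)}{26} - 142\right) = - 118 \left(-142 + \frac{5 \left(5 - i\right) \left(- \frac{29}{3} - 2 i\right)}{26}\right) = 16756 - \frac{295 \left(5 - i\right) \left(- \frac{29}{3} - 2 i\right)}{13}$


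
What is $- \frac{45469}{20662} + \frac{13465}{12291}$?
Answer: $- \frac{280645649}{253956642} \approx -1.1051$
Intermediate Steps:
$- \frac{45469}{20662} + \frac{13465}{12291} = - \frac{280645649}{253956642}$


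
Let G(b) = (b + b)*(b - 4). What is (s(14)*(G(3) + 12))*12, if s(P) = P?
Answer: 1008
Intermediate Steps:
G(b) = 2*b*(-4 + b) (G(b) = (2*b)*(-4 + b) = 2*b*(-4 + b))
(s(14)*(G(3) + 12))*12 = (14*(2*3*(-4 + 3) + 12))*12 = (14*(2*3*(-1) + 12))*12 = (14*(-6 + 12))*12 = (14*6)*12 = 84*12 = 1008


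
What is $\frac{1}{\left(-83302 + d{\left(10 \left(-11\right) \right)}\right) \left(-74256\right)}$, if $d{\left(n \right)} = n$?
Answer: $\frac{1}{6193841472} \approx 1.6145 \cdot 10^{-10}$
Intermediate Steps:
$\frac{1}{\left(-83302 + d{\left(10 \left(-11\right) \right)}\right) \left(-74256\right)} = \frac{1}{\left(-83302 + 10 \left(-11\right)\right) \left(-74256\right)} = \frac{1}{-83302 - 110} \left(- \frac{1}{74256}\right) = \frac{1}{-83412} \left(- \frac{1}{74256}\right) = \left(- \frac{1}{83412}\right) \left(- \frac{1}{74256}\right) = \frac{1}{6193841472}$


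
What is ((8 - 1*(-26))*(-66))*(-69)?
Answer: 154836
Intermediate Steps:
((8 - 1*(-26))*(-66))*(-69) = ((8 + 26)*(-66))*(-69) = (34*(-66))*(-69) = -2244*(-69) = 154836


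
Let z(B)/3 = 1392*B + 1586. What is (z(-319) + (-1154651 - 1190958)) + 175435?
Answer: -3497560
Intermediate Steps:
z(B) = 4758 + 4176*B (z(B) = 3*(1392*B + 1586) = 3*(1586 + 1392*B) = 4758 + 4176*B)
(z(-319) + (-1154651 - 1190958)) + 175435 = ((4758 + 4176*(-319)) + (-1154651 - 1190958)) + 175435 = ((4758 - 1332144) - 2345609) + 175435 = (-1327386 - 2345609) + 175435 = -3672995 + 175435 = -3497560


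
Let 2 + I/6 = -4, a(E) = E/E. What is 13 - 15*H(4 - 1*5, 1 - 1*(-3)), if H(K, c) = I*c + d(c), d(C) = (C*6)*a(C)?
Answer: 1813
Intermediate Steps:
a(E) = 1
d(C) = 6*C (d(C) = (C*6)*1 = (6*C)*1 = 6*C)
I = -36 (I = -12 + 6*(-4) = -12 - 24 = -36)
H(K, c) = -30*c (H(K, c) = -36*c + 6*c = -30*c)
13 - 15*H(4 - 1*5, 1 - 1*(-3)) = 13 - (-450)*(1 - 1*(-3)) = 13 - (-450)*(1 + 3) = 13 - (-450)*4 = 13 - 15*(-120) = 13 + 1800 = 1813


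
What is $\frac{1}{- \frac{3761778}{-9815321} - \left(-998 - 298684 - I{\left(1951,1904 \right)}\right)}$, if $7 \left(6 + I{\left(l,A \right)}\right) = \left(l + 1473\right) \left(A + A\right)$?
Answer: $\frac{9815321}{21223986450350} \approx 4.6246 \cdot 10^{-7}$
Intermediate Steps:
$I{\left(l,A \right)} = -6 + \frac{2 A \left(1473 + l\right)}{7}$ ($I{\left(l,A \right)} = -6 + \frac{\left(l + 1473\right) \left(A + A\right)}{7} = -6 + \frac{\left(1473 + l\right) 2 A}{7} = -6 + \frac{2 A \left(1473 + l\right)}{7}$)
$\frac{1}{- \frac{3761778}{-9815321} - \left(-998 - 298684 - I{\left(1951,1904 \right)}\right)} = \frac{1}{- \frac{3761778}{-9815321} + \left(\left(-6 + \frac{2946}{7} \cdot 1904 + \frac{2}{7} \cdot 1904 \cdot 1951\right) - \left(-998 - 298684\right)\right)} = \frac{1}{\left(-3761778\right) \left(- \frac{1}{9815321}\right) + \left(\left(-6 + 801312 + 1061344\right) - \left(-998 - 298684\right)\right)} = \frac{1}{\frac{3761778}{9815321} + \left(1862650 - -299682\right)} = \frac{1}{\frac{3761778}{9815321} + \left(1862650 + 299682\right)} = \frac{1}{\frac{3761778}{9815321} + 2162332} = \frac{1}{\frac{21223986450350}{9815321}} = \frac{9815321}{21223986450350}$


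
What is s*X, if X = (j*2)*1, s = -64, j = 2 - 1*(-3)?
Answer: -640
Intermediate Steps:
j = 5 (j = 2 + 3 = 5)
X = 10 (X = (5*2)*1 = 10*1 = 10)
s*X = -64*10 = -640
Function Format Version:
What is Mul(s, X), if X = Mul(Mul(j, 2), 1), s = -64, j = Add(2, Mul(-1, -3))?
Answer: -640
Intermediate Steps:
j = 5 (j = Add(2, 3) = 5)
X = 10 (X = Mul(Mul(5, 2), 1) = Mul(10, 1) = 10)
Mul(s, X) = Mul(-64, 10) = -640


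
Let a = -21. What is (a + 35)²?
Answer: 196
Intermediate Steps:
(a + 35)² = (-21 + 35)² = 14² = 196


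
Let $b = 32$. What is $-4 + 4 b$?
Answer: $124$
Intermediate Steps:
$-4 + 4 b = -4 + 4 \cdot 32 = -4 + 128 = 124$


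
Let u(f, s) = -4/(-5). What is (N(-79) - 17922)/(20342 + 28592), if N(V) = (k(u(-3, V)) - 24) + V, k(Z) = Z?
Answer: -90121/244670 ≈ -0.36834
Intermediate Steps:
u(f, s) = 4/5 (u(f, s) = -4*(-1/5) = 4/5)
N(V) = -116/5 + V (N(V) = (4/5 - 24) + V = -116/5 + V)
(N(-79) - 17922)/(20342 + 28592) = ((-116/5 - 79) - 17922)/(20342 + 28592) = (-511/5 - 17922)/48934 = -90121/5*1/48934 = -90121/244670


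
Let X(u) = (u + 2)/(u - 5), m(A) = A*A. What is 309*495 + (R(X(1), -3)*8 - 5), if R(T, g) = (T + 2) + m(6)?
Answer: 153248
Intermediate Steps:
m(A) = A**2
X(u) = (2 + u)/(-5 + u)
R(T, g) = 38 + T (R(T, g) = (T + 2) + 6**2 = (2 + T) + 36 = 38 + T)
309*495 + (R(X(1), -3)*8 - 5) = 309*495 + ((38 + (2 + 1)/(-5 + 1))*8 - 5) = 152955 + ((38 + 3/(-4))*8 - 5) = 152955 + ((38 - 1/4*3)*8 - 5) = 152955 + ((38 - 3/4)*8 - 5) = 152955 + ((149/4)*8 - 5) = 152955 + (298 - 5) = 152955 + 293 = 153248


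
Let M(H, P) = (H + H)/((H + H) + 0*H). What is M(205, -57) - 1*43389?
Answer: -43388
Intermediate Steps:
M(H, P) = 1 (M(H, P) = (2*H)/(2*H + 0) = (2*H)/((2*H)) = (2*H)*(1/(2*H)) = 1)
M(205, -57) - 1*43389 = 1 - 1*43389 = 1 - 43389 = -43388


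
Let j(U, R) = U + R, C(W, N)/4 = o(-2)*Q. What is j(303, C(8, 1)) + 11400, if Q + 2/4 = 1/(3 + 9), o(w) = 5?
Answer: 35084/3 ≈ 11695.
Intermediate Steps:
Q = -5/12 (Q = -½ + 1/(3 + 9) = -½ + 1/12 = -5/12 ≈ -0.41667)
C(W, N) = -25/3 (C(W, N) = 4*(5*(-5/12)) = 4*(-25/12) = -25/3)
j(U, R) = R + U
j(303, C(8, 1)) + 11400 = (-25/3 + 303) + 11400 = 884/3 + 11400 = 35084/3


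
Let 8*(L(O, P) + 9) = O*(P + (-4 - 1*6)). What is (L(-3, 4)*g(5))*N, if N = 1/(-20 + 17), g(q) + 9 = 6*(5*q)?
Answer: 1269/4 ≈ 317.25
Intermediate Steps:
g(q) = -9 + 30*q (g(q) = -9 + 6*(5*q) = -9 + 30*q)
L(O, P) = -9 + O*(-10 + P)/8 (L(O, P) = -9 + (O*(P + (-4 - 1*6)))/8 = -9 + (O*(P + (-4 - 6)))/8 = -9 + (O*(P - 10))/8 = -9 + (O*(-10 + P))/8 = -9 + O*(-10 + P)/8)
N = -1/3 (N = 1/(-3) = -1/3 ≈ -0.33333)
(L(-3, 4)*g(5))*N = ((-9 - 5/4*(-3) + (1/8)*(-3)*4)*(-9 + 30*5))*(-1/3) = ((-9 + 15/4 - 3/2)*(-9 + 150))*(-1/3) = -27/4*141*(-1/3) = -3807/4*(-1/3) = 1269/4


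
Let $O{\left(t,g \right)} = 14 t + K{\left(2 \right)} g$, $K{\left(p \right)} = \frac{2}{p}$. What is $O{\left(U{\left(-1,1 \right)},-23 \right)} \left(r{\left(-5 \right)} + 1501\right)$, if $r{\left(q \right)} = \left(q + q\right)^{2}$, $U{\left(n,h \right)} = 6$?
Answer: $97661$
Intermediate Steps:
$O{\left(t,g \right)} = g + 14 t$ ($O{\left(t,g \right)} = 14 t + \frac{2}{2} g = 14 t + 2 \cdot \frac{1}{2} g = 14 t + 1 g = 14 t + g = g + 14 t$)
$r{\left(q \right)} = 4 q^{2}$ ($r{\left(q \right)} = \left(2 q\right)^{2} = 4 q^{2}$)
$O{\left(U{\left(-1,1 \right)},-23 \right)} \left(r{\left(-5 \right)} + 1501\right) = \left(-23 + 14 \cdot 6\right) \left(4 \left(-5\right)^{2} + 1501\right) = \left(-23 + 84\right) \left(4 \cdot 25 + 1501\right) = 61 \left(100 + 1501\right) = 61 \cdot 1601 = 97661$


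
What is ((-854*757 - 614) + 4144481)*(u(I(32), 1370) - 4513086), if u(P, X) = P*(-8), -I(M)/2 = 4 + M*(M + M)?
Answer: -15669191056806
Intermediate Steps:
I(M) = -8 - 4*M**2 (I(M) = -2*(4 + M*(M + M)) = -2*(4 + M*(2*M)) = -2*(4 + 2*M**2) = -8 - 4*M**2)
u(P, X) = -8*P
((-854*757 - 614) + 4144481)*(u(I(32), 1370) - 4513086) = ((-854*757 - 614) + 4144481)*(-8*(-8 - 4*32**2) - 4513086) = ((-646478 - 614) + 4144481)*(-8*(-8 - 4*1024) - 4513086) = (-647092 + 4144481)*(-8*(-8 - 4096) - 4513086) = 3497389*(-8*(-4104) - 4513086) = 3497389*(32832 - 4513086) = 3497389*(-4480254) = -15669191056806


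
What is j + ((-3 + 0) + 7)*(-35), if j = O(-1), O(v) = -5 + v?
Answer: -146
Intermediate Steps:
j = -6 (j = -5 - 1 = -6)
j + ((-3 + 0) + 7)*(-35) = -6 + ((-3 + 0) + 7)*(-35) = -6 + (-3 + 7)*(-35) = -6 + 4*(-35) = -6 - 140 = -146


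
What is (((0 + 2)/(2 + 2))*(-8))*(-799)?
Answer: 3196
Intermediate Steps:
(((0 + 2)/(2 + 2))*(-8))*(-799) = ((2/4)*(-8))*(-799) = ((2*(1/4))*(-8))*(-799) = ((1/2)*(-8))*(-799) = -4*(-799) = 3196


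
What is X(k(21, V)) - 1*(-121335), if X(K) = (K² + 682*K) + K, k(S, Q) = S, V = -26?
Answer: 136119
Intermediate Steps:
X(K) = K² + 683*K
X(k(21, V)) - 1*(-121335) = 21*(683 + 21) - 1*(-121335) = 21*704 + 121335 = 14784 + 121335 = 136119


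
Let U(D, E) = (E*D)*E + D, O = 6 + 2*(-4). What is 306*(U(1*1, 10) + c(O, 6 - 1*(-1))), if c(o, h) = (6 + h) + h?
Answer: 37026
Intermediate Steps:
O = -2 (O = 6 - 8 = -2)
U(D, E) = D + D*E² (U(D, E) = (D*E)*E + D = D*E² + D = D + D*E²)
c(o, h) = 6 + 2*h
306*(U(1*1, 10) + c(O, 6 - 1*(-1))) = 306*((1*1)*(1 + 10²) + (6 + 2*(6 - 1*(-1)))) = 306*(1*(1 + 100) + (6 + 2*(6 + 1))) = 306*(1*101 + (6 + 2*7)) = 306*(101 + (6 + 14)) = 306*(101 + 20) = 306*121 = 37026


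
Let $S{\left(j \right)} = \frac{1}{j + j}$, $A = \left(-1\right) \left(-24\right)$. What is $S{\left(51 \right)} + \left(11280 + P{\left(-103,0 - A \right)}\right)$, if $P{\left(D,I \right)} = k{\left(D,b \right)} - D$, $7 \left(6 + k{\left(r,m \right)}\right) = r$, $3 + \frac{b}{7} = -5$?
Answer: $\frac{8112679}{714} \approx 11362.0$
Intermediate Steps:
$b = -56$ ($b = -21 + 7 \left(-5\right) = -21 - 35 = -56$)
$A = 24$
$k{\left(r,m \right)} = -6 + \frac{r}{7}$
$P{\left(D,I \right)} = -6 - \frac{6 D}{7}$ ($P{\left(D,I \right)} = \left(-6 + \frac{D}{7}\right) - D = -6 - \frac{6 D}{7}$)
$S{\left(j \right)} = \frac{1}{2 j}$
$S{\left(51 \right)} + \left(11280 + P{\left(-103,0 - A \right)}\right) = \frac{1}{2 \cdot 51} + \left(11280 - - \frac{576}{7}\right) = \frac{1}{2} \cdot \frac{1}{51} + \left(11280 + \left(-6 + \frac{618}{7}\right)\right) = \frac{1}{102} + \left(11280 + \frac{576}{7}\right) = \frac{1}{102} + \frac{79536}{7} = \frac{8112679}{714}$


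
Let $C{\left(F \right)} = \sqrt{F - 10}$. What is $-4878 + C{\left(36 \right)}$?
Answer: $-4878 + \sqrt{26} \approx -4872.9$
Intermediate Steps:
$C{\left(F \right)} = \sqrt{-10 + F}$
$-4878 + C{\left(36 \right)} = -4878 + \sqrt{-10 + 36} = -4878 + \sqrt{26}$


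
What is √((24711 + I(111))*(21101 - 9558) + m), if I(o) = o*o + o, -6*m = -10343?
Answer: √15434761422/6 ≈ 20706.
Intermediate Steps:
m = 10343/6 (m = -⅙*(-10343) = 10343/6 ≈ 1723.8)
I(o) = o + o² (I(o) = o² + o = o + o²)
√((24711 + I(111))*(21101 - 9558) + m) = √((24711 + 111*(1 + 111))*(21101 - 9558) + 10343/6) = √((24711 + 111*112)*11543 + 10343/6) = √((24711 + 12432)*11543 + 10343/6) = √(37143*11543 + 10343/6) = √(428741649 + 10343/6) = √(2572460237/6) = √15434761422/6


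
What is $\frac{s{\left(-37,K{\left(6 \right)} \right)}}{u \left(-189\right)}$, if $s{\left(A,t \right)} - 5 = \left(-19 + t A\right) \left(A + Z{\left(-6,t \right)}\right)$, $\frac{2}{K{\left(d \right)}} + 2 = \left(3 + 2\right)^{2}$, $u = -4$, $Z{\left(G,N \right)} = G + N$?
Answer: $\frac{253501}{199962} \approx 1.2677$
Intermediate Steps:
$K{\left(d \right)} = \frac{2}{23}$ ($K{\left(d \right)} = \frac{2}{-2 + \left(3 + 2\right)^{2}} = \frac{2}{-2 + 5^{2}} = \frac{2}{-2 + 25} = \frac{2}{23}$)
$s{\left(A,t \right)} = 5 + \left(-19 + A t\right) \left(-6 + A + t\right)$ ($s{\left(A,t \right)} = 5 + \left(-19 + t A\right) \left(A + \left(-6 + t\right)\right) = 5 + \left(-19 + A t\right) \left(-6 + A + t\right)$)
$\frac{s{\left(-37,K{\left(6 \right)} \right)}}{u \left(-189\right)} = \frac{119 - -703 - \frac{38}{23} + \frac{2 \left(-37\right)^{2}}{23} - \frac{74 \left(-6 + \frac{2}{23}\right)}{23}}{\left(-4\right) \left(-189\right)} = \frac{119 + 703 - \frac{38}{23} + \frac{2}{23} \cdot 1369 - \frac{74}{23} \left(- \frac{136}{23}\right)}{756} = \left(119 + 703 - \frac{38}{23} + \frac{2738}{23} + \frac{10064}{529}\right) \frac{1}{756} = \frac{507002}{529} \cdot \frac{1}{756} = \frac{253501}{199962}$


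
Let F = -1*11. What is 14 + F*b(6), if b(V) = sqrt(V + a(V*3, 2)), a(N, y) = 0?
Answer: 14 - 11*sqrt(6) ≈ -12.944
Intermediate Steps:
F = -11
b(V) = sqrt(V) (b(V) = sqrt(V + 0) = sqrt(V))
14 + F*b(6) = 14 - 11*sqrt(6)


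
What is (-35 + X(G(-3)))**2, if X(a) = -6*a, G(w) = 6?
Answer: 5041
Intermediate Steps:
(-35 + X(G(-3)))**2 = (-35 - 6*6)**2 = (-35 - 36)**2 = (-71)**2 = 5041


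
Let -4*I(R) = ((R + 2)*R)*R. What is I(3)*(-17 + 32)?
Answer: -675/4 ≈ -168.75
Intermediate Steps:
I(R) = -R**2*(2 + R)/4 (I(R) = -(R + 2)*R*R/4 = -(2 + R)*R*R/4 = -R*(2 + R)*R/4 = -R**2*(2 + R)/4)
I(3)*(-17 + 32) = ((1/4)*3**2*(-2 - 1*3))*(-17 + 32) = ((1/4)*9*(-2 - 3))*15 = ((1/4)*9*(-5))*15 = -45/4*15 = -675/4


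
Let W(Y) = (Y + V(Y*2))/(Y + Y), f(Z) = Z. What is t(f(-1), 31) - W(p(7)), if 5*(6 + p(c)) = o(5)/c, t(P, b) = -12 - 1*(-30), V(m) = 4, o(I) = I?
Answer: 1463/82 ≈ 17.841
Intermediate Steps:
t(P, b) = 18 (t(P, b) = -12 + 30 = 18)
p(c) = -6 + 1/c (p(c) = -6 + (5/c)/5 = -6 + 1/c)
W(Y) = (4 + Y)/(2*Y) (W(Y) = (Y + 4)/(Y + Y) = (4 + Y)/((2*Y)) = (4 + Y)*(1/(2*Y)) = (4 + Y)/(2*Y))
t(f(-1), 31) - W(p(7)) = 18 - (4 + (-6 + 1/7))/(2*(-6 + 1/7)) = 18 - (4 - 41/7)/(2*(-41/7)) = 18 - (-7)*(-13)/(2*41*7) = 18 - 1*13/82 = 18 - 13/82 = 1463/82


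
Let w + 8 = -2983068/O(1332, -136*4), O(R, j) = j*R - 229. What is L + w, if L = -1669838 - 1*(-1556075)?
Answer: -82462447259/724837 ≈ -1.1377e+5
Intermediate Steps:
O(R, j) = -229 + R*j (O(R, j) = R*j - 229 = -229 + R*j)
L = -113763 (L = -1669838 + 1556075 = -113763)
w = -2815628/724837 (w = -8 - 2983068/(-229 + 1332*(-136*4)) = -8 - 2983068/(-229 + 1332*(-544)) = -8 - 2983068/(-229 - 724608) = -8 - 2983068/(-724837) = -8 - 2983068*(-1/724837) = -8 + 2983068/724837 = -2815628/724837 ≈ -3.8845)
L + w = -113763 - 2815628/724837 = -82462447259/724837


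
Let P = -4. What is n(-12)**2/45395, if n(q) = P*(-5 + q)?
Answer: 4624/45395 ≈ 0.10186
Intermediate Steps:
n(q) = 20 - 4*q (n(q) = -4*(-5 + q) = 20 - 4*q)
n(-12)**2/45395 = (20 - 4*(-12))**2/45395 = (20 + 48)**2*(1/45395) = 68**2*(1/45395) = 4624*(1/45395) = 4624/45395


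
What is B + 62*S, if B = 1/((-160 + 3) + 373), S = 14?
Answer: 187489/216 ≈ 868.00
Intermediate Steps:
B = 1/216 (B = 1/(-157 + 373) = 1/216 ≈ 0.0046296)
B + 62*S = 1/216 + 62*14 = 1/216 + 868 = 187489/216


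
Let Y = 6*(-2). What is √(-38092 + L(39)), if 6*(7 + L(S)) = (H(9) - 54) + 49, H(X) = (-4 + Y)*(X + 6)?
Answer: I*√1373034/6 ≈ 195.29*I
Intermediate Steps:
Y = -12
H(X) = -96 - 16*X (H(X) = (-4 - 12)*(X + 6) = -16*(6 + X) = -96 - 16*X)
L(S) = -287/6 (L(S) = -7 + (((-96 - 16*9) - 54) + 49)/6 = -7 + (((-96 - 144) - 54) + 49)/6 = -7 + ((-240 - 54) + 49)/6 = -7 + (-294 + 49)/6 = -7 + (⅙)*(-245) = -7 - 245/6 = -287/6)
√(-38092 + L(39)) = √(-38092 - 287/6) = √(-228839/6) = I*√1373034/6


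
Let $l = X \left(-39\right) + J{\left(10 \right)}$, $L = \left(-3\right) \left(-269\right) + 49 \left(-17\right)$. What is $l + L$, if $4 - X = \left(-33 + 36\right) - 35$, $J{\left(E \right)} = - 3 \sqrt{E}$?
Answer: $-1430 - 3 \sqrt{10} \approx -1439.5$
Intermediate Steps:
$X = 36$ ($X = 4 - \left(\left(-33 + 36\right) - 35\right) = 4 - \left(3 - 35\right) = 4 - -32 = 4 + 32 = 36$)
$L = -26$ ($L = 807 - 833 = -26$)
$l = -1404 - 3 \sqrt{10}$ ($l = 36 \left(-39\right) - 3 \sqrt{10} = -1404 - 3 \sqrt{10} \approx -1413.5$)
$l + L = \left(-1404 - 3 \sqrt{10}\right) - 26 = -1430 - 3 \sqrt{10}$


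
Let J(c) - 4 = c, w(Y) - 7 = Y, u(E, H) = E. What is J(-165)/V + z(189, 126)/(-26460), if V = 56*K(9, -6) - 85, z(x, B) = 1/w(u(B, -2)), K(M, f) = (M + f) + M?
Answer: -566588567/2065758660 ≈ -0.27428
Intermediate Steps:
w(Y) = 7 + Y
K(M, f) = f + 2*M
J(c) = 4 + c
z(x, B) = 1/(7 + B)
V = 587 (V = 56*(-6 + 2*9) - 85 = 56*(-6 + 18) - 85 = 56*12 - 85 = 672 - 85 = 587)
J(-165)/V + z(189, 126)/(-26460) = (4 - 165)/587 + 1/((7 + 126)*(-26460)) = -161*1/587 - 1/26460/133 = -161/587 + (1/133)*(-1/26460) = -161/587 - 1/3519180 = -566588567/2065758660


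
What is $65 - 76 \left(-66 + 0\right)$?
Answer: $5081$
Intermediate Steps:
$65 - 76 \left(-66 + 0\right) = 65 - -5016 = 65 + 5016 = 5081$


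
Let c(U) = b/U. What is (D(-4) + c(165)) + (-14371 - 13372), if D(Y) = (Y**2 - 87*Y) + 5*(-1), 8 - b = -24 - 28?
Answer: -301220/11 ≈ -27384.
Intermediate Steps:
b = 60 (b = 8 - (-24 - 28) = 8 - 1*(-52) = 8 + 52 = 60)
D(Y) = -5 + Y**2 - 87*Y (D(Y) = (Y**2 - 87*Y) - 5 = -5 + Y**2 - 87*Y)
c(U) = 60/U
(D(-4) + c(165)) + (-14371 - 13372) = ((-5 + (-4)**2 - 87*(-4)) + 60/165) + (-14371 - 13372) = ((-5 + 16 + 348) + 60*(1/165)) - 27743 = (359 + 4/11) - 27743 = 3953/11 - 27743 = -301220/11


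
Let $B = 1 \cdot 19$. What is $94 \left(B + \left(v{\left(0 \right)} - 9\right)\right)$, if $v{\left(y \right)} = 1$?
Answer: $1034$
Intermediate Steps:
$B = 19$
$94 \left(B + \left(v{\left(0 \right)} - 9\right)\right) = 94 \left(19 + \left(1 - 9\right)\right) = 94 \left(19 - 8\right) = 94 \cdot 11 = 1034$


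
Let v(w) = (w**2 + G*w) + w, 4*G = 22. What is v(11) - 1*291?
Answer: -197/2 ≈ -98.500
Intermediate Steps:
G = 11/2 (G = (1/4)*22 = 11/2 ≈ 5.5000)
v(w) = w**2 + 13*w/2 (v(w) = (w**2 + 11*w/2) + w = w**2 + 13*w/2)
v(11) - 1*291 = (1/2)*11*(13 + 2*11) - 1*291 = (1/2)*11*(13 + 22) - 291 = (1/2)*11*35 - 291 = 385/2 - 291 = -197/2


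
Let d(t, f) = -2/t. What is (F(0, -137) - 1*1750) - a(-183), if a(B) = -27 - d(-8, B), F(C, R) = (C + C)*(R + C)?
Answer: -6891/4 ≈ -1722.8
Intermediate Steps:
F(C, R) = 2*C*(C + R) (F(C, R) = (2*C)*(C + R) = 2*C*(C + R))
a(B) = -109/4 (a(B) = -27 - (-2)/(-8) = -27 - (-2)*(-1)/8 = -27 - 1*1/4 = -27 - 1/4 = -109/4)
(F(0, -137) - 1*1750) - a(-183) = (2*0*(0 - 137) - 1*1750) - 1*(-109/4) = (2*0*(-137) - 1750) + 109/4 = (0 - 1750) + 109/4 = -1750 + 109/4 = -6891/4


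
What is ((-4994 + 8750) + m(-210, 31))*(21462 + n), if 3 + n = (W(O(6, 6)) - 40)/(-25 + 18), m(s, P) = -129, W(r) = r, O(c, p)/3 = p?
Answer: 544902345/7 ≈ 7.7843e+7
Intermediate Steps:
O(c, p) = 3*p
n = 1/7 (n = -3 + (3*6 - 40)/(-25 + 18) = -3 + (18 - 40)/(-7) = -3 - 1/7*(-22) = -3 + 22/7 = 1/7 ≈ 0.14286)
((-4994 + 8750) + m(-210, 31))*(21462 + n) = ((-4994 + 8750) - 129)*(21462 + 1/7) = (3756 - 129)*(150235/7) = 3627*(150235/7) = 544902345/7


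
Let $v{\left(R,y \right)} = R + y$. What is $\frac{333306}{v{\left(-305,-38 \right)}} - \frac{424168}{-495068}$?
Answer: $- \frac{5887987328}{6064583} \approx -970.88$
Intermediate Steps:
$\frac{333306}{v{\left(-305,-38 \right)}} - \frac{424168}{-495068} = \frac{333306}{-305 - 38} - \frac{424168}{-495068} = \frac{333306}{-343} - - \frac{106042}{123767} = 333306 \left(- \frac{1}{343}\right) + \frac{106042}{123767} = - \frac{333306}{343} + \frac{106042}{123767} = - \frac{5887987328}{6064583}$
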